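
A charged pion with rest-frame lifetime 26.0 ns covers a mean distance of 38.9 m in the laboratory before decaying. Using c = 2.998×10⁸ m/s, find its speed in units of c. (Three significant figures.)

Let x = d/(cτ) = 38.90 m / (2.998×10⁸ m/s × 2.600×10^-8 s) = 4.9905. Since d = βγcτ, x = βγ = β/√(1−β²).
Solving: β² = x²/(1+x²) = 24.9051/25.9051 = 0.961398, so β = 0.981.

0.981c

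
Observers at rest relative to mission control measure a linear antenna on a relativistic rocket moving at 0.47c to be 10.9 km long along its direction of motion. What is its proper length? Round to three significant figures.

With β = 0.47, γ = 1/√(1 − 0.47²) = 1/√0.7791 = 1.1329.
Proper length: L₀ = γ·L = 1.1329 × 10.9 = 12.3 km.

12.3 km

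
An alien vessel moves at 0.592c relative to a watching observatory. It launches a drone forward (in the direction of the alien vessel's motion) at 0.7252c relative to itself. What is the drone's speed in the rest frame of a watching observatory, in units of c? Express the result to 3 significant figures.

0.922c

In units of c, u = (u' + v)/(1 + u'v) with u' = 0.7252 and v = 0.592.
Numerator: 0.7252 + 0.592 = 1.3172. Denominator: 1 + (0.7252)(0.592) = 1.4293184.
u = 1.3172/1.4293184 = 0.92156, so the speed is 0.922c.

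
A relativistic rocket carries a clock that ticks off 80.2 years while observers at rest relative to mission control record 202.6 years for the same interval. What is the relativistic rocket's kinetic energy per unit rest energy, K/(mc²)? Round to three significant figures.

1.53

γ = Δt/Δτ = 202.6/80.2 = 2.52618.
K/(mc²) = γ − 1 = 2.52618 − 1 = 1.53.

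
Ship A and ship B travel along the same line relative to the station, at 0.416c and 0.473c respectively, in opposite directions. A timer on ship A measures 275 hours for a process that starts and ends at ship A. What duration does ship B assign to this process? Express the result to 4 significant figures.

Transform ship A's velocity into ship B's frame: (0.416 + 0.473)/(1 + 0.416·0.473) = 0.889/1.196768, so the relative speed is 0.74283c.
γ for this relative speed: γ = 1/√(1 − 0.551796) = 1.4937.
Ship A's interval is proper; time dilation gives Δt_B = γΔτ = 1.4937 × 275 hours = 410.8 hours.

410.8 hours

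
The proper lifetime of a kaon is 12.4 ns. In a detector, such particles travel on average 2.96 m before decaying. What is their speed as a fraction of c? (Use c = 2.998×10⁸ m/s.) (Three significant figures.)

d = βγcτ ⇒ βγ = d/(cτ) = 2.960 m / (3.71752 m) = 0.79623.
β = (βγ)/√(1+(βγ)²) = 0.79623/√1.633982 = 0.623.

0.623c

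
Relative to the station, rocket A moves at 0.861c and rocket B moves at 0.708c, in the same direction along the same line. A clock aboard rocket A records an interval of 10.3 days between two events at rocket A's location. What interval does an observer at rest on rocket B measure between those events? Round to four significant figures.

11.20 days

Transform rocket A's velocity into rocket B's frame: (0.861 − 0.708)/(1 − 0.861·0.708) = 0.153/0.390412, so the relative speed is 0.39189c.
γ for this relative speed: γ = 1/√(1 − 0.153578) = 1.0869.
The clock on rocket A records proper time, so rocket B measures Δt = γΔτ = 1.0869 × 10.3 = 11.20 days.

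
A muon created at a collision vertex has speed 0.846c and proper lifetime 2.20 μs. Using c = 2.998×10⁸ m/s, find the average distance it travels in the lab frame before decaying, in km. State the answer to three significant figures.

With β = 0.846, γ = 1/√(1 − 0.846²) = 1/√0.284284 = 1.8755.
Lab-frame lifetime: Δt = γτ = 1.8755 × 2.20 μs = 4.1261 μs.
Distance: d = vΔt = 0.846 × 2.998×10⁸ m/s × 4.1261×10^-6 s = 1050 m = 1.05 km.

1.05 km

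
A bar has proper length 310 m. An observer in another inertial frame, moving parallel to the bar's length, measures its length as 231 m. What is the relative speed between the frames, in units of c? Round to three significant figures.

Length contraction gives γ = L₀/L = 310/231 = 1.342.
β = √(1 − 1/γ²) = √0.444742 = 0.667.

0.667c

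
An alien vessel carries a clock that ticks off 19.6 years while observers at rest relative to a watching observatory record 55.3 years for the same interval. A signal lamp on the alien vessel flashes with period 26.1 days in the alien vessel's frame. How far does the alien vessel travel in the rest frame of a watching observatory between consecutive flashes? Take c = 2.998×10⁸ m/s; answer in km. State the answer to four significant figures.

1.784×10^12 km

From Δt = γΔτ: γ = 55.3/19.6 = 2.82143.
β = √(1 − 1/γ²) = 0.93508. Lab-frame period = γτ = 2.82143×26.1 days = 73.639 days. Distance = βc × γτ = 0.93508 × 2.998×10⁸ m/s × 6362409.6 s = 1.7836×10^15 m = 1.784×10^12 km.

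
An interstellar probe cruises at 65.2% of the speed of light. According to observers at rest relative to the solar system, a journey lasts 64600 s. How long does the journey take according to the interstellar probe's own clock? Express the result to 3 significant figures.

γ = 1/√(1 − β²) = 1/√(1 − 0.425104) = 1/√0.574896 = 1/0.758219 = 1.3189.
The moving clock records proper time: Δτ = Δt/γ = 64600/1.3189 = 49000 s.

49000 s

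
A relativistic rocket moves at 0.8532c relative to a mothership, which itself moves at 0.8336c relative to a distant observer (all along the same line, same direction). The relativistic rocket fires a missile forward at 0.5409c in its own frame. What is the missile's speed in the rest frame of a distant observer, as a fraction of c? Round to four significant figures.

0.9957c

Apply u = (u'+v)/(1+u'v) twice. Missile in the mothership frame: (0.5409+0.8532)/(1+0.5409·0.8532) = 1.3941/1.46149588 = 0.95389c.
That velocity, transformed to the rest frame of a distant observer: (0.95389+0.8336)/(1+0.95389·0.8336) = 1.78749/1.795162704 = 0.99573c.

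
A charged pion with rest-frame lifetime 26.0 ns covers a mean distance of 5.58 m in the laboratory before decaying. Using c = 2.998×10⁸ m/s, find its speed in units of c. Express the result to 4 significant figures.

Let x = d/(cτ) = 5.580 m / (2.998×10⁸ m/s × 2.600×10^-8 s) = 0.71586. Since d = βγcτ, x = βγ = β/√(1−β²).
Solving: β² = x²/(1+x²) = 0.512456/1.512456 = 0.338824, so β = 0.5821.

0.5821c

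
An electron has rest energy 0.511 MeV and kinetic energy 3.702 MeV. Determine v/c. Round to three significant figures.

0.993

K = (γ−1)mc², so γ = 1 + 3.702/0.511 = 8.2446.
Then v/c = √(1 − γ⁻²) = √(1 − 0.0147116) = √0.9852884 = 0.993.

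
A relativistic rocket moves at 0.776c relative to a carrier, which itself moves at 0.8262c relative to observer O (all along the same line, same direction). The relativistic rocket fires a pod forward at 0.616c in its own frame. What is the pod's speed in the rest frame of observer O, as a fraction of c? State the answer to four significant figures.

0.9943c

First combine the pod and relativistic rocket (S''→S'): u₁ = (0.616 + 0.776)/(1 + 0.616×0.776) = 1.392/1.478016 = 0.9418.
Then combine with the carrier (S'→S): u = (0.9418 + 0.8262)/(1 + 0.9418×0.8262) = 1.768/1.77811516 = 0.99431.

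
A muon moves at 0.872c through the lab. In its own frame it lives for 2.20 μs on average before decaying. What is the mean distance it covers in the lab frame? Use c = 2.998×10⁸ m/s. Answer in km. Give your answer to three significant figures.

With β = 0.872, γ = 1/√(1 − 0.872²) = 1/√0.239616 = 2.0429.
Lab-frame lifetime: Δt = γτ = 2.0429 × 2.20 μs = 4.4944 μs.
Distance: d = vΔt = 0.872 × 2.998×10⁸ m/s × 4.4944×10^-6 s = 1170 m = 1.17 km.

1.17 km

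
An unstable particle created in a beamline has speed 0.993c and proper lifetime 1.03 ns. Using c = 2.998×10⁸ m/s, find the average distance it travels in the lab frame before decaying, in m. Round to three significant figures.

2.60 m

γ = 1/√(1 − β²) = 1/√(1 − 0.986049) = 1/√0.013951 = 1/0.118114 = 8.4664.
Lab-frame lifetime: Δt = γτ = 8.4664 × 1.03 ns = 8.7204 ns.
Distance: d = vΔt = 0.993 × 2.998×10⁸ m/s × 8.7204×10^-9 s = 2.60 m.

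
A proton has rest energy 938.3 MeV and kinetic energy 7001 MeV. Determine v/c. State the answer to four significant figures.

K = (γ−1)mc², so γ = 1 + 7001/938.3 = 8.4614.
Then v/c = √(1 − γ⁻²) = √(1 − 0.0139674) = √0.9860326 = 0.9930.

0.9930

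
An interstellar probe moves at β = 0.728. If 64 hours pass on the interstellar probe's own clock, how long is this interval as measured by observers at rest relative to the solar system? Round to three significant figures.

With β = 0.728, γ = 1/√(1 − 0.728²) = 1/√0.470016 = 1.4586.
Time dilation: Δt = γ·Δτ = 1.4586 × 64 = 93.4 hours.

93.4 hours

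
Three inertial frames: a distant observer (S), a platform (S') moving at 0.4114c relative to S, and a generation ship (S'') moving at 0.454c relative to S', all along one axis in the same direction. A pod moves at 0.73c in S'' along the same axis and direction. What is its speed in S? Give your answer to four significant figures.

Apply u = (u'+v)/(1+u'v) twice. Pod in the platform frame: (0.73+0.454)/(1+0.73·0.454) = 1.184/1.33142 = 0.88928c.
That velocity, transformed to the rest frame of a distant observer: (0.88928+0.4114)/(1+0.88928·0.4114) = 1.30068/1.365849792 = 0.95229c.

0.9523c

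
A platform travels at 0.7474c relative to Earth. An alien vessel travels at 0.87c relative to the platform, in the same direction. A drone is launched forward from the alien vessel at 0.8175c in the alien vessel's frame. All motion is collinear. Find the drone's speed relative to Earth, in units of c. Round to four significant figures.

Apply u = (u'+v)/(1+u'v) twice. Drone in the platform frame: (0.8175+0.87)/(1+0.8175·0.87) = 1.6875/1.711225 = 0.98614c.
That velocity, transformed to the rest frame of Earth: (0.98614+0.7474)/(1+0.98614·0.7474) = 1.73354/1.737041036 = 0.99798c.

0.9980c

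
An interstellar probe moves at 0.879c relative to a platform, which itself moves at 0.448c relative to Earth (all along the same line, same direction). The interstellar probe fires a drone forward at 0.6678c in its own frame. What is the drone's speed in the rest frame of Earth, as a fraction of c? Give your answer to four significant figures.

First combine the drone and interstellar probe (S''→S'): u₁ = (0.6678 + 0.879)/(1 + 0.6678×0.879) = 1.5468/1.5869962 = 0.97467.
Then combine with the platform (S'→S): u = (0.97467 + 0.448)/(1 + 0.97467×0.448) = 1.42267/1.43665216 = 0.99027.

0.9903c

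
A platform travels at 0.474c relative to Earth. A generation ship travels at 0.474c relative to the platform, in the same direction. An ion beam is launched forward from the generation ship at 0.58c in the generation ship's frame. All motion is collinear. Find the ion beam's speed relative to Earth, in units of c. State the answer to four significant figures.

0.9345c

Compose velocities in two stages. Stage 1 (into S'): u₁ = (0.58+0.474)/(1+0.58×0.474) = 0.82672.
Stage 2 (into S): u = (0.82672+0.474)/(1+0.82672×0.474) = 0.93452, so the speed is 0.9345c.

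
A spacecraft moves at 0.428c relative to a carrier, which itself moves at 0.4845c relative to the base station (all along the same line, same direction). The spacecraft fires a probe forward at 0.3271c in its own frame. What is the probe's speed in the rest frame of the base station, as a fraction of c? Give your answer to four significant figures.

First combine the probe and spacecraft (S''→S'): u₁ = (0.3271 + 0.428)/(1 + 0.3271×0.428) = 0.7551/1.1399988 = 0.66237.
Then combine with the carrier (S'→S): u = (0.66237 + 0.4845)/(1 + 0.66237×0.4845) = 1.14687/1.320918265 = 0.86824.

0.8682c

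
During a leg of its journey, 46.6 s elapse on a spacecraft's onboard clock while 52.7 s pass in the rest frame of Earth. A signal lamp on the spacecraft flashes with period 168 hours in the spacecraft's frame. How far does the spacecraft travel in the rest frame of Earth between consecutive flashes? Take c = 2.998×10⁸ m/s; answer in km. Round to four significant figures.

From Δt = γΔτ: γ = 52.7/46.6 = 1.1309.
β = √(1 − 1/γ²) = 0.46701. Lab-frame period = γτ = 1.1309×168 hours = 189.99 hours. Distance = βc × γτ = 0.46701 × 2.998×10⁸ m/s × 683964 s = 9.5762×10^13 m = 9.576×10^10 km.

9.576×10^10 km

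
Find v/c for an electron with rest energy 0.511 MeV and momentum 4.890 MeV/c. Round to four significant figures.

pc/(mc²) = 4.890/0.511 = 9.5695 = βγ = β/√(1−β²).
So β² = x²/(1 + x²) with x = 9.5695: x² = 91.5753, β² = 91.5753/92.5753 = 0.989198, β = 0.9946.

0.9946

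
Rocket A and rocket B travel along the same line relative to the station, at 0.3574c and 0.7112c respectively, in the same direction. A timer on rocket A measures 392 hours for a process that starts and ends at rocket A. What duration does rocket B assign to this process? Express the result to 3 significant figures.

The velocity of rocket A relative to rocket B is (0.3574 − 0.7112)c / (1 − 0.3574×0.7112) = −0.47438c; relative speed 0.47438c.
γ for this relative speed: γ = 1/√(1 − 0.225036) = 1.136.
The clock on rocket A records proper time, so rocket B measures Δt = γΔτ = 1.136 × 392 = 445 hours.

445 hours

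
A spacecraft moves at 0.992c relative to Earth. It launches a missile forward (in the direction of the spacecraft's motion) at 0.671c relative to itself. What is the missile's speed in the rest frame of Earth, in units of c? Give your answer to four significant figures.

0.9984c

In units of c, u = (u' + v)/(1 + u'v) with u' = 0.671 and v = 0.992.
Numerator: 0.671 + 0.992 = 1.663. Denominator: 1 + (0.671)(0.992) = 1.665632.
u = 1.663/1.665632 = 0.99842, so the speed is 0.9984c.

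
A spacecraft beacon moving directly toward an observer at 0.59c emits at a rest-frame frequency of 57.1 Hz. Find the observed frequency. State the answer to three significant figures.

112 Hz

Relativistic Doppler (source moving toward): f_obs = f_src · √((1+β)/(1−β)).
With β = 0.59: factor = √(1.59/0.41) = 1.9693.
f_obs = 57.1 × 1.9693 = 112 Hz.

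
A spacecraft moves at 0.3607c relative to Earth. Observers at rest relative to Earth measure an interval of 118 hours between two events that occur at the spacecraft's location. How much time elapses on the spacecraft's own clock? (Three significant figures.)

β² = 0.13010449, so γ = 1/√0.86989551 = 1.0722.
The moving clock records proper time: Δτ = Δt/γ = 118/1.0722 = 110 hours.

110 hours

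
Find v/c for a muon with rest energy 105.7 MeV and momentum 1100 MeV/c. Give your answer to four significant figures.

βγ = pc/(mc²) = 1100/105.7 = 10.407.
Since γ² = 1 + (βγ)² = 109.306, γ = √109.306 = 10.455, and β = (βγ)/γ = 10.407/10.455 = 0.9954.

0.9954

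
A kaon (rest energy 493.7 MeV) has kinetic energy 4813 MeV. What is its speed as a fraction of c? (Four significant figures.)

γ = 1 + K/(mc²) = 1 + 4813/493.7 = 10.749.
β = √(1 − 1/γ²) = √(1 − 0.00865494) = √0.99134506 = 0.9957.

0.9957c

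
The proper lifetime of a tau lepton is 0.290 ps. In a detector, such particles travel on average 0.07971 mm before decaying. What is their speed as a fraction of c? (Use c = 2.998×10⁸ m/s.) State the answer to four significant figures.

d = βγcτ ⇒ βγ = d/(cτ) = 7.971×10^-5 m / (8.6942×10^-5 m) = 0.91682.
β = (βγ)/√(1+(βγ)²) = 0.91682/√1.840559 = 0.6758.

0.6758c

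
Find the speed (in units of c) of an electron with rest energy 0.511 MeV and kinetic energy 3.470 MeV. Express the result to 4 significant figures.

0.9917c

γ = 1 + K/(mc²) = 1 + 3.470/0.511 = 7.7906.
β = √(1 − 1/γ²) = √(1 − 0.0164762) = √0.9835238 = 0.9917.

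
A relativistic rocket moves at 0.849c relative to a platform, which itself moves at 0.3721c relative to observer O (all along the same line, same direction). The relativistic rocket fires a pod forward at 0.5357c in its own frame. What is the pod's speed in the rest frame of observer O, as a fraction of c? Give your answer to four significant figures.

Compose velocities in two stages. Stage 1 (into S'): u₁ = (0.5357+0.849)/(1+0.5357×0.849) = 0.95181.
Stage 2 (into S): u = (0.95181+0.3721)/(1+0.95181×0.3721) = 0.97766, so the speed is 0.9777c.

0.9777c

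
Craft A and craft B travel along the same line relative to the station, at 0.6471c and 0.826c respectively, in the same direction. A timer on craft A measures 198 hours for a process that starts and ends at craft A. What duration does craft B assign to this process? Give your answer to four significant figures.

Transform craft A's velocity into craft B's frame: (0.6471 − 0.826)/(1 − 0.6471·0.826) = −0.1789/0.4654954, so the relative speed is 0.38432c.
At |u| = 0.38432c, γ = (1 − 0.147702)^(−1/2) = 1.0832.
The clock on craft A records proper time, so craft B measures Δt = γΔτ = 1.0832 × 198 = 214.5 hours.

214.5 hours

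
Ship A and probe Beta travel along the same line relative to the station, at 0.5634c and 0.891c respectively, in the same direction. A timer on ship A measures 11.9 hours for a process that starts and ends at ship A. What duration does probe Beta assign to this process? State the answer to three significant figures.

15.8 hours

Speed of ship A in probe Beta's frame: u = (v_A − v_B)/(1 − v_A v_B/c²) = (0.5634 − 0.891)/(1 − 0.5634×0.891) = −0.3276/0.4980106 = −0.65782; |u| = 0.65782c.
γ for this relative speed: γ = 1/√(1 − 0.432727) = 1.3277.
The clock on ship A records proper time, so probe Beta measures Δt = γΔτ = 1.3277 × 11.9 = 15.8 hours.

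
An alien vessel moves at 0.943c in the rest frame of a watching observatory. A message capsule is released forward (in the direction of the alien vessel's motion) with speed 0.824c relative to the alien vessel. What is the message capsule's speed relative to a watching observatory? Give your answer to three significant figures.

0.994c

In units of c, u = (u' + v)/(1 + u'v) with u' = 0.824 and v = 0.943.
Numerator: 0.824 + 0.943 = 1.767. Denominator: 1 + (0.824)(0.943) = 1.777032.
u = 1.767/1.777032 = 0.99435, so the speed is 0.994c.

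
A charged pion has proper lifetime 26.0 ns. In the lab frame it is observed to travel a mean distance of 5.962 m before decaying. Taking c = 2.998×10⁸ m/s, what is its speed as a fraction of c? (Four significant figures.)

0.6075c

Lab distance = (lab lifetime)·v = γτ·βc, so βγ = d/(cτ) = 5.962/(2.998×10⁸ × 2.600×10^-8) = 0.76487.
With βγ = 0.76487: γ² = 1 + (βγ)² = 1.585026, and β = (βγ)/γ = 0.76487/1.25898 = 0.6075.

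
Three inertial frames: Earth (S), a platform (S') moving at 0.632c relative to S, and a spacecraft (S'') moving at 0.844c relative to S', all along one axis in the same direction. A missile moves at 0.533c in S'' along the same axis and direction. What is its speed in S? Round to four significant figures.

0.9884c

Apply u = (u'+v)/(1+u'v) twice. Missile in the platform frame: (0.533+0.844)/(1+0.533·0.844) = 1.377/1.449852 = 0.94975c.
That velocity, transformed to the rest frame of Earth: (0.94975+0.632)/(1+0.94975·0.632) = 1.58175/1.600242 = 0.98844c.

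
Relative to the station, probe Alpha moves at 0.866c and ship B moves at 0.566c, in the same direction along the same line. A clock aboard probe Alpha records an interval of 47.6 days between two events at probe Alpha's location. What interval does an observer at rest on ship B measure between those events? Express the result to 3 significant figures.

Transform probe Alpha's velocity into ship B's frame: (0.866 − 0.566)/(1 − 0.866·0.566) = 0.3/0.509844, so the relative speed is 0.58842c.
γ for this relative speed: γ = 1/√(1 − 0.346238) = 1.2368.
The clock on probe Alpha records proper time, so ship B measures Δt = γΔτ = 1.2368 × 47.6 = 58.9 days.

58.9 days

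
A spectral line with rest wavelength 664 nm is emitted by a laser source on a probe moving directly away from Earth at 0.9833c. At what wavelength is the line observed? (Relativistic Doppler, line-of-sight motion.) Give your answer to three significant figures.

Relativistic Doppler for wavelength: λ_obs = λ_src · √((1+β)/(1−β)).
With β = 0.9833: factor = √(1.9833/0.0167) = 10.898.
λ_obs = 664 × 10.898 = 7240 nm.

7240 nm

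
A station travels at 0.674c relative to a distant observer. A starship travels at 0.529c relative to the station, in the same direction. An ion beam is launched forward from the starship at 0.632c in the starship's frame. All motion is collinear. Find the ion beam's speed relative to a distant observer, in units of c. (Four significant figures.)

Apply u = (u'+v)/(1+u'v) twice. Ion beam in the station frame: (0.632+0.529)/(1+0.632·0.529) = 1.161/1.334328 = 0.8701c.
That velocity, transformed to the rest frame of a distant observer: (0.8701+0.674)/(1+0.8701·0.674) = 1.5441/1.5864474 = 0.97331c.

0.9733c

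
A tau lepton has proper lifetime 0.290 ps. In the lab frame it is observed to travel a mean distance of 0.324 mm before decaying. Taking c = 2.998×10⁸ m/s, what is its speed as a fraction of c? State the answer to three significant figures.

0.966c

d = βγcτ ⇒ βγ = d/(cτ) = 3.240×10^-4 m / (8.6942×10^-5 m) = 3.7266.
β = (βγ)/√(1+(βγ)²) = 3.7266/√14.8875 = 0.966.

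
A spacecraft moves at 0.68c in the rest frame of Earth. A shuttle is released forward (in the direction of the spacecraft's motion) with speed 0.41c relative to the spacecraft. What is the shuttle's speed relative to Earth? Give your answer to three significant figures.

Relativistic velocity addition: u = (u' + v)/(1 + u'v/c²), with u' = 0.41c and v = 0.68c.
Numerator: 0.41 + 0.68 = 1.09. Denominator: 1 + (0.41)(0.68) = 1.2788.
u = 1.09/1.2788 = 0.85236, so the speed is 0.852c.

0.852c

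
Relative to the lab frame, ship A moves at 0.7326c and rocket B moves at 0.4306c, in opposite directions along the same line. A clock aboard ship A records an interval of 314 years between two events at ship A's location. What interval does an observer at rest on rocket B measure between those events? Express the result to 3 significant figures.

Transform ship A's velocity into rocket B's frame: (0.7326 + 0.4306)/(1 + 0.7326·0.4306) = 1.1632/1.31545756, so the relative speed is 0.88426c.
γ for this relative speed: γ = 1/√(1 − 0.781916) = 2.1414.
Ship A's interval is proper; time dilation gives Δt_B = γΔτ = 2.1414 × 314 years = 672 years.

672 years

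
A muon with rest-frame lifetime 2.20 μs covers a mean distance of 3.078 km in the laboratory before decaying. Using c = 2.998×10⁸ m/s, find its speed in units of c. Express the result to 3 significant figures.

d = βγcτ ⇒ βγ = d/(cτ) = 3078 m / (659.56 m) = 4.6667.
β = (βγ)/√(1+(βγ)²) = 4.6667/√22.7781 = 0.978.

0.978c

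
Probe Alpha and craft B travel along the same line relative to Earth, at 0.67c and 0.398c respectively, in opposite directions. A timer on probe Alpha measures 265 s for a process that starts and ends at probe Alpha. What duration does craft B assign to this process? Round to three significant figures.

Speed of probe Alpha in craft B's frame: u = (v_A + v_B)/(1 + v_A v_B/c²) = (0.67 + 0.398)/(1 + 0.67×0.398) = 1.068/1.26666 = 0.84316; |u| = 0.84316c.
At |u| = 0.84316c, γ = (1 − 0.710919)^(−1/2) = 1.8599.
The clock on probe Alpha records proper time, so craft B measures Δt = γΔτ = 1.8599 × 265 = 493 s.

493 s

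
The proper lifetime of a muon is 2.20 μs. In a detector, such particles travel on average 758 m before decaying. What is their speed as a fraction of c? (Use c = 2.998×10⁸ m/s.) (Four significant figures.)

Let x = d/(cτ) = 758.0 m / (2.998×10⁸ m/s × 2.200×10^-6 s) = 1.1493. Since d = βγcτ, x = βγ = β/√(1−β²).
Solving: β² = x²/(1+x²) = 1.32089/2.32089 = 0.569131, so β = 0.7544.

0.7544c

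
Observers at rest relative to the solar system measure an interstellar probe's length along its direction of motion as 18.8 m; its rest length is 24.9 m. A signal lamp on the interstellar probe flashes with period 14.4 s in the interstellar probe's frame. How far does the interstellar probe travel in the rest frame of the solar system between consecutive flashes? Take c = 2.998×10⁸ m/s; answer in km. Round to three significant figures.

3.75×10^6 km

Length contraction gives γ = L₀/L = 24.9/18.8 = 1.32447.
β = √(1 − 1/γ²) = 0.6557. Lab-frame period = γτ = 1.32447×14.4 s = 19.072 s. Distance = βc × γτ = 0.6557 × 2.998×10⁸ m/s × 19.072 s = 3.7492×10^9 m = 3.75×10^6 km.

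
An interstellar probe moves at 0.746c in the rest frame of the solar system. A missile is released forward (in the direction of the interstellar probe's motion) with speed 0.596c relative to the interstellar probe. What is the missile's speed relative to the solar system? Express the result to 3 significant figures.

In units of c, u = (u' + v)/(1 + u'v) with u' = 0.596 and v = 0.746.
Numerator: 0.596 + 0.746 = 1.342. Denominator: 1 + (0.596)(0.746) = 1.444616.
u = 1.342/1.444616 = 0.92897, so the speed is 0.929c.

0.929c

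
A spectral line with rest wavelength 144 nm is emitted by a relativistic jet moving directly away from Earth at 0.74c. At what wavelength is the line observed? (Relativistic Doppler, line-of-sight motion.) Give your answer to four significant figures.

Relativistic Doppler for wavelength: λ_obs = λ_src · √((1+β)/(1−β)).
With β = 0.74: factor = √(1.74/0.26) = 2.5869.
λ_obs = 144 × 2.5869 = 372.5 nm.

372.5 nm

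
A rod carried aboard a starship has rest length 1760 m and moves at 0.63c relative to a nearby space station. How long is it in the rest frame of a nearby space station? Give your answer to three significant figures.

1370 m

γ = 1/√(1 − β²) = 1/√(1 − 0.3969) = 1/√0.6031 = 1/0.776595 = 1.2877.
Length contraction: L = L₀/γ = 1760/1.2877 = 1370 m.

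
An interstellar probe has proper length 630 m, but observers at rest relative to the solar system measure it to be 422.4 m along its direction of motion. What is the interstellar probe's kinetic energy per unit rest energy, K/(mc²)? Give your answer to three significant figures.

From L = L₀/γ: γ = 630/422.4 = 1.49148.
K/(mc²) = γ − 1 = 1.49148 − 1 = 0.491.

0.491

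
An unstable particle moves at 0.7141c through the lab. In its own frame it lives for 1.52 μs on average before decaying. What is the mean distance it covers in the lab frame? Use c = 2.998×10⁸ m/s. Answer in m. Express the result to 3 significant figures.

Lorentz factor: γ = (1 − 0.50993881)^(−1/2) = 1.4285.
Lab-frame lifetime: Δt = γτ = 1.4285 × 1.52 μs = 2.1713 μs.
Distance: d = vΔt = 0.7141 × 2.998×10⁸ m/s × 2.1713×10^-6 s = 465 m.

465 m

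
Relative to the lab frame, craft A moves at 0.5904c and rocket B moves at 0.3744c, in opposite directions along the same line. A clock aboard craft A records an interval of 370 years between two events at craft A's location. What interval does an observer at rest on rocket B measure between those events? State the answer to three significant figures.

604 years

Speed of craft A in rocket B's frame: u = (v_A + v_B)/(1 + v_A v_B/c²) = (0.5904 + 0.3744)/(1 + 0.5904×0.3744) = 0.9648/1.22104576 = 0.79014; |u| = 0.79014c.
γ for this relative speed: γ = 1/√(1 − 0.624321) = 1.6315.
The clock on craft A records proper time, so rocket B measures Δt = γΔτ = 1.6315 × 370 = 604 years.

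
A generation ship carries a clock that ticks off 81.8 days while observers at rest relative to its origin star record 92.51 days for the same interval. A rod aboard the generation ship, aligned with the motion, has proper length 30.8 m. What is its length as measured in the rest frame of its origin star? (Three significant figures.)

The time-dilation ratio gives γ = 92.51/81.8 = 1.13093.
L = L₀/γ = 30.8/1.13093 = 27.2 m.

27.2 m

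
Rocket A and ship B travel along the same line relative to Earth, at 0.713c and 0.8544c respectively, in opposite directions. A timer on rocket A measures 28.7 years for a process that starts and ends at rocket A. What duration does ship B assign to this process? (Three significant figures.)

The velocity of rocket A relative to ship B is (0.713 + 0.8544)c / (1 + 0.713×0.8544) = 0.97403c; relative speed 0.97403c.
γ for this relative speed: γ = 1/√(1 − 0.948734) = 4.4166.
The clock on rocket A records proper time, so ship B measures Δt = γΔτ = 4.4166 × 28.7 = 127 years.

127 years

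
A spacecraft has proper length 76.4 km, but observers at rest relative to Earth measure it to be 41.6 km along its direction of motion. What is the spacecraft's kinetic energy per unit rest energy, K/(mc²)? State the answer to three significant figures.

0.837

From L = L₀/γ: γ = 76.4/41.6 = 1.83654.
K/(mc²) = γ − 1 = 1.83654 − 1 = 0.837.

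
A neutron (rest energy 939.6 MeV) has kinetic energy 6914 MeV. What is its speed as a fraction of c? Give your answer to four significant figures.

0.9928c

K = (γ−1)mc², so γ = 1 + 6914/939.6 = 8.3585.
Then v/c = √(1 − γ⁻²) = √(1 − 0.0143134) = √0.9856866 = 0.9928.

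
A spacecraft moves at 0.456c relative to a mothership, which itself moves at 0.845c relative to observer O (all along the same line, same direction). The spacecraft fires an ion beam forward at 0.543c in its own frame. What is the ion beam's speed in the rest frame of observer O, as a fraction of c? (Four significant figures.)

0.9816c

Apply u = (u'+v)/(1+u'v) twice. Ion beam in the mothership frame: (0.543+0.456)/(1+0.543·0.456) = 0.999/1.247608 = 0.80073c.
That velocity, transformed to the rest frame of observer O: (0.80073+0.845)/(1+0.80073·0.845) = 1.64573/1.67661685 = 0.98158c.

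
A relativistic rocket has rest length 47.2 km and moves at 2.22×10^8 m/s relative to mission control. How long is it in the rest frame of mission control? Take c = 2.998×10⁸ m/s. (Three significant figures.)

31.7 km

β = v/c = (2.22×10^8 m/s)/(2.998×10⁸ m/s) = 0.740494.
γ = 1/√(1 − β²) = 1/√(1 − 0.5483314) = 1/√0.4516686 = 1/0.672063 = 1.488.
Length contraction: L = L₀/γ = 47.2/1.488 = 31.7 km.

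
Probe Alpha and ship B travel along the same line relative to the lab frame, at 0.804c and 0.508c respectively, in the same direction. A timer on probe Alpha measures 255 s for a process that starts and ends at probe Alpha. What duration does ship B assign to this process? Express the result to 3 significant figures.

Speed of probe Alpha in ship B's frame: u = (v_A − v_B)/(1 − v_A v_B/c²) = (0.804 − 0.508)/(1 − 0.804×0.508) = 0.296/0.591568 = 0.50037; |u| = 0.50037c.
At |u| = 0.50037c, γ = (1 − 0.25037)^(−1/2) = 1.155.
Probe Alpha's interval is proper; time dilation gives Δt_B = γΔτ = 1.155 × 255 s = 295 s.

295 s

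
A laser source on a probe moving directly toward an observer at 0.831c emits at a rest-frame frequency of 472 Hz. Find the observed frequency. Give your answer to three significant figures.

Relativistic Doppler (source moving toward): f_obs = f_src · √((1+β)/(1−β)).
With β = 0.831: factor = √(1.831/0.169) = 3.2916.
f_obs = 472 × 3.2916 = 1550 Hz.

1550 Hz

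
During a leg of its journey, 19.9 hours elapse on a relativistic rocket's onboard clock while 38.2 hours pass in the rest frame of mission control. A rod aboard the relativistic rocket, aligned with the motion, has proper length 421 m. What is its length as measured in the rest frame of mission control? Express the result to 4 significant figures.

219.3 m

γ = Δt/Δτ = 38.2/19.9 = 1.9196.
L = L₀/γ = 421/1.9196 = 219.3 m.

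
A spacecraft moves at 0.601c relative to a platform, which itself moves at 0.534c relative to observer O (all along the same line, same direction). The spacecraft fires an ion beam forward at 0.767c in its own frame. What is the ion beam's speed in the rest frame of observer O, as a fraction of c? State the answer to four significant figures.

Compose velocities in two stages. Stage 1 (into S'): u₁ = (0.767+0.601)/(1+0.767×0.601) = 0.93637.
Stage 2 (into S): u = (0.93637+0.534)/(1+0.93637×0.534) = 0.98023, so the speed is 0.9802c.

0.9802c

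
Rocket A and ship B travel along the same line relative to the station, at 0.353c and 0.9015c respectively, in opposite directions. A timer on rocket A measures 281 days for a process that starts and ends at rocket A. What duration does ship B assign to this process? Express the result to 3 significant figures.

The velocity of rocket A relative to ship B is (0.353 + 0.9015)c / (1 + 0.353×0.9015) = 0.95166c; relative speed 0.95166c.
At |u| = 0.95166c, γ = (1 − 0.905657)^(−1/2) = 3.2557.
The clock on rocket A records proper time, so ship B measures Δt = γΔτ = 3.2557 × 281 = 915 days.

915 days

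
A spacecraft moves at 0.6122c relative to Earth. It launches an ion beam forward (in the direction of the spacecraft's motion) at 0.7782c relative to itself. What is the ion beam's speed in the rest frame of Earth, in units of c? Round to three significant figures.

0.942c

In units of c, u = (u' + v)/(1 + u'v) with u' = 0.7782 and v = 0.6122.
Numerator: 0.7782 + 0.6122 = 1.3904. Denominator: 1 + (0.7782)(0.6122) = 1.47641404.
u = 1.3904/1.47641404 = 0.94174, so the speed is 0.942c.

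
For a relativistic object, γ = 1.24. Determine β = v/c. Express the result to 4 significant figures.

0.5913

β = √(1 − 1/γ²) = √(1 − 1/1.5376) = √0.349636 = 0.5913.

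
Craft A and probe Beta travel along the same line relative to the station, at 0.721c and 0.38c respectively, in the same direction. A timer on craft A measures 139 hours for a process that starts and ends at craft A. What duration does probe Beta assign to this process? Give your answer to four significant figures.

157.4 hours

The velocity of craft A relative to probe Beta is (0.721 − 0.38)c / (1 − 0.721×0.38) = 0.46968c; relative speed 0.46968c.
At |u| = 0.46968c, γ = (1 − 0.220599)^(−1/2) = 1.1327.
The clock on craft A records proper time, so probe Beta measures Δt = γΔτ = 1.1327 × 139 = 157.4 hours.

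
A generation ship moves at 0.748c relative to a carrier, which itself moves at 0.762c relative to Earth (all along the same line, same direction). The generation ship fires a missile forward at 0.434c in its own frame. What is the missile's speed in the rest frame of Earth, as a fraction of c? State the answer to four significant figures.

First combine the missile and generation ship (S''→S'): u₁ = (0.434 + 0.748)/(1 + 0.434×0.748) = 1.182/1.324632 = 0.89232.
Then combine with the carrier (S'→S): u = (0.89232 + 0.762)/(1 + 0.89232×0.762) = 1.65432/1.67994784 = 0.98474.

0.9847c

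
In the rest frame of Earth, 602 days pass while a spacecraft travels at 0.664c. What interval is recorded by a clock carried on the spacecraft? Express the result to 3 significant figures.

Lorentz factor: γ = (1 − 0.440896)^(−1/2) = 1.3374.
The spacecraft's clock runs slow as seen from Earth, so Δτ = Δt/γ = 602/1.3374 = 450 days.

450 days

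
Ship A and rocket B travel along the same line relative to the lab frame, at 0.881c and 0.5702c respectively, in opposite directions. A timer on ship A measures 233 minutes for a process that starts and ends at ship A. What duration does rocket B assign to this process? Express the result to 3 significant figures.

Transform ship A's velocity into rocket B's frame: (0.881 + 0.5702)/(1 + 0.881·0.5702) = 1.4512/1.5023462, so the relative speed is 0.96596c.
At |u| = 0.96596c, γ = (1 − 0.933079)^(−1/2) = 3.8656.
Ship A's interval is proper; time dilation gives Δt_B = γΔτ = 3.8656 × 233 minutes = 901 minutes.

901 minutes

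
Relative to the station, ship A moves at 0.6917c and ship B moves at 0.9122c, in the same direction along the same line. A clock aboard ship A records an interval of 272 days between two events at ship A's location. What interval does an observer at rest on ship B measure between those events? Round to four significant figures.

339.2 days

The velocity of ship A relative to ship B is (0.6917 − 0.9122)c / (1 − 0.6917×0.9122) = −0.59751c; relative speed 0.59751c.
γ for this relative speed: γ = 1/√(1 − 0.357018) = 1.2471.
The clock on ship A records proper time, so ship B measures Δt = γΔτ = 1.2471 × 272 = 339.2 days.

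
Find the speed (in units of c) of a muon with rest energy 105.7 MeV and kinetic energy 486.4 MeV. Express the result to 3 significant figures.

0.984c

γ = 1 + K/(mc²) = 1 + 486.4/105.7 = 5.6017.
β = √(1 − 1/γ²) = √(1 − 0.0318684) = √0.9681316 = 0.984.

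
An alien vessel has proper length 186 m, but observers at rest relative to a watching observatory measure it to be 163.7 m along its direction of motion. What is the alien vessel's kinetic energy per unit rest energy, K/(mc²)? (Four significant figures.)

0.1362

From L = L₀/γ: γ = 186/163.7 = 1.13622.
Since K = (γ−1)mc², K/(mc²) = 1.13622 − 1 = 0.1362.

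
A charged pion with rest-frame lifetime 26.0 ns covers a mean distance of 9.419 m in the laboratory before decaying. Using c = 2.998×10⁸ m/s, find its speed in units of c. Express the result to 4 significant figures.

d = βγcτ ⇒ βγ = d/(cτ) = 9.419 m / (7.7948 m) = 1.2084.
β = (βγ)/√(1+(βγ)²) = 1.2084/√2.46023 = 0.7704.

0.7704c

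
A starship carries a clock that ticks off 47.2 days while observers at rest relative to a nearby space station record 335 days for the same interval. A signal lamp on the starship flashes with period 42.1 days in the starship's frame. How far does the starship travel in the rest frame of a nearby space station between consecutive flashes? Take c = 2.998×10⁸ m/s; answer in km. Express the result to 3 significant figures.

7.66×10^12 km

The time-dilation ratio gives γ = 335/47.2 = 7.09746.
β = √(1 − 1/γ²) = 0.99002. Lab-frame period = γτ = 7.09746×42.1 days = 298.8 days. Distance = βc × γτ = 0.99002 × 2.998×10⁸ m/s × 25816320 s = 7.6625×10^15 m = 7.66×10^12 km.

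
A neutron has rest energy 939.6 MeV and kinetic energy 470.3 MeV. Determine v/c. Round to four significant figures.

0.7456

K = (γ−1)mc², so γ = 1 + 470.3/939.6 = 1.5005.
Then v/c = √(1 − γ⁻²) = √(1 − 0.444148) = √0.555852 = 0.7456.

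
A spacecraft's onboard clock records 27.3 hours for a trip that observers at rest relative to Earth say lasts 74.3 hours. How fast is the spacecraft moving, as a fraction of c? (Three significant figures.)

γ = Δt/Δτ = 74.3/27.3 = 2.7216.
β = √(1 − 1/γ²) = √(1 − 0.135005) = √0.864995 = 0.930.

0.930c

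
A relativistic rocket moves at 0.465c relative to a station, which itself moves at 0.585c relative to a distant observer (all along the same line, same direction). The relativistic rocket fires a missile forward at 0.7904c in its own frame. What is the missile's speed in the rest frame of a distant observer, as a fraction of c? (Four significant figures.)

0.9779c

Compose velocities in two stages. Stage 1 (into S'): u₁ = (0.7904+0.465)/(1+0.7904×0.465) = 0.918.
Stage 2 (into S): u = (0.918+0.585)/(1+0.918×0.585) = 0.97786, so the speed is 0.9779c.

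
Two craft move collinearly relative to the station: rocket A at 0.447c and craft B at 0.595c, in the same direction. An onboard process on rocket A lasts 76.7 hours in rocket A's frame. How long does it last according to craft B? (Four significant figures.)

Transform rocket A's velocity into craft B's frame: (0.447 − 0.595)/(1 − 0.447·0.595) = −0.148/0.734035, so the relative speed is 0.20163c.
At |u| = 0.20163c, γ = (1 − 0.0406547)^(−1/2) = 1.021.
The clock on rocket A records proper time, so craft B measures Δt = γΔτ = 1.021 × 76.7 = 78.31 hours.

78.31 hours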